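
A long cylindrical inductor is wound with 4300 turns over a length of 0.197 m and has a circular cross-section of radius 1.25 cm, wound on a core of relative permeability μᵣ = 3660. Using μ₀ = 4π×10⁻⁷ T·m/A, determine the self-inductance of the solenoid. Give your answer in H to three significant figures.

L ≈ 212 H

A = πr² = π(1.250×10^-2 m)² = 4.909×10^-4 m².
For a long solenoid, L = μ₀μᵣN²A/ℓ.
L = (4π×10⁻⁷)(3660)(4300)²(4.909×10^-4)/(0.197 m) = 211.9 H.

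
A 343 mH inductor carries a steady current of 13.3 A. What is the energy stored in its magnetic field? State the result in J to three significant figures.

Stored magnetic energy: U = ½LI².
U = ½(0.343 H)(13.3 A)² = 30.34 J.

U ≈ 30.3 J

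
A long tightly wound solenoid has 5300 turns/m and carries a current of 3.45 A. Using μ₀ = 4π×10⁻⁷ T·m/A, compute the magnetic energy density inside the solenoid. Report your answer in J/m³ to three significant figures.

B = μ₀nI = (4π×10⁻⁷)(5.300×10^3)(3.45) = 2.298×10^-2 T.
u = B²/(2μ₀) = (2.298×10^-2)²/(2×4π×10⁻⁷) = 210.1 J/m³.

u ≈ 210 J/m³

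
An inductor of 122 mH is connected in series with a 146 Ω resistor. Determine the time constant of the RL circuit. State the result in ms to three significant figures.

τ = L/R = (0.122 H)/(146 Ω) = 8.356×10^-4 s.

τ ≈ 0.836 ms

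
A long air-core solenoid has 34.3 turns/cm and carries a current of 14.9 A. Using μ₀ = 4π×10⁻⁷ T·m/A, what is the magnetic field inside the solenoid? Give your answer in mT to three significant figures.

Inside a long solenoid, B = μ₀nI.
B = (4π×10⁻⁷)(3.430×10^3 m⁻¹)(14.9 A) = 6.422×10^-2 T.

B ≈ 64.2 mT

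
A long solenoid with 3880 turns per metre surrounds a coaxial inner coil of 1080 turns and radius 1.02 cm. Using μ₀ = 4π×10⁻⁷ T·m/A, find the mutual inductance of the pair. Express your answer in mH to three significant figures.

M ≈ 1.72 mH

The outer solenoid produces a uniform field B₁ = μ₀n₁I₁ across the inner coil,
so the flux linkage is N₂Φ = N₂B₁A₂ = μ₀n₁N₂A₂·I₁, giving M = μ₀n₁N₂A₂.
A₂ = πr² = π(1.020×10^-2 m)² = 3.269×10^-4 m².
M = (4π×10⁻⁷)(3880)(1080)(3.269×10^-4) = 1.721×10^-3 H.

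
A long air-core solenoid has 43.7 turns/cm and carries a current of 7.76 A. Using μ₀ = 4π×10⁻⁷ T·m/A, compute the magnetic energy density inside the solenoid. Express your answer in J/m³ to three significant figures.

B = μ₀nI = (4π×10⁻⁷)(4.370×10^3)(7.76) = 4.261×10^-2 T.
u = B²/(2μ₀) = (4.261×10^-2)²/(2×4π×10⁻⁷) = 722.5 J/m³.

u ≈ 723 J/m³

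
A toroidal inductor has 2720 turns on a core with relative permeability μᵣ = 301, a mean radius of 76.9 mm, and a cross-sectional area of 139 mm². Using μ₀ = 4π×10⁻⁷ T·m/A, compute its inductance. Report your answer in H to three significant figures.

For a thin toroid, L = μ₀μᵣN²A/(2πR).
L = (4π×10⁻⁷)(301)(2720)²(1.390×10^-4) / (2π×7.690×10^-2 m) = 0.805 H.

L ≈ 0.805 H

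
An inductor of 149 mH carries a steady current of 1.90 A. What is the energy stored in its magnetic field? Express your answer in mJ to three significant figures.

Stored magnetic energy: U = ½LI².
U = ½(0.149 H)(1.90 A)² = 0.2689 J.

U ≈ 269 mJ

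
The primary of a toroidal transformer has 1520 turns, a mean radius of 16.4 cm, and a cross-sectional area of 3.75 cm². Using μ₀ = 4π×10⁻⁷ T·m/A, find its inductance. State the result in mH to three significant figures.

For a thin toroid, L = μ₀N²A/(2πR).
L = (4π×10⁻⁷)(1520)²(3.750×10^-4) / (2π×0.164 m) = 1.057×10^-3 H.

L ≈ 1.06 mH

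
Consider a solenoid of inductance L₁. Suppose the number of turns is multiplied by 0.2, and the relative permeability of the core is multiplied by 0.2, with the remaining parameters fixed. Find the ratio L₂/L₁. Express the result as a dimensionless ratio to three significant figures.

L₂/L₁ = 0.008

For a solenoid, L ∝ μᵣN²A/ℓ.
L₂/L₁ = (0.2)^2 × (0.2) = 0.008.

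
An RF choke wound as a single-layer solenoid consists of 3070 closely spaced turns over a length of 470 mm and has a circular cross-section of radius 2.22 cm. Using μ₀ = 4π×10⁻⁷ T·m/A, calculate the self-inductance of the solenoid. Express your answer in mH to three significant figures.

L ≈ 39.0 mH

A = πr² = π(2.220×10^-2 m)² = 1.548×10^-3 m².
For a long solenoid, L = μ₀N²A/ℓ.
L = (4π×10⁻⁷)(3070)²(1.548×10^-3)/(0.47 m) = 3.902×10^-2 H.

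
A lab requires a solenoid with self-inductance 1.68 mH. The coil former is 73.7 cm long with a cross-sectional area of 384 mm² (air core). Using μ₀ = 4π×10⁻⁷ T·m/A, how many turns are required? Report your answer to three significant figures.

N ≈ 1600 turns

A = 384 mm² = 3.840×10^-4 m².
From L = μ₀N²A/ℓ, N = √(Lℓ / (μ₀A)).
N = √[(1.680×10^-3)(0.737) / ((4π×10⁻⁷)×3.840×10^-4)] = √(2.566×10^6) ≈ 1601.8.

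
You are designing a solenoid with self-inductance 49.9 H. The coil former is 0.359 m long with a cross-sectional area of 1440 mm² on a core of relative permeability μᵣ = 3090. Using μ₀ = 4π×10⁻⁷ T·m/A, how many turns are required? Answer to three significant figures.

N ≈ 1790 turns

A = 1440 mm² = 1.440×10^-3 m².
From L = μ₀μᵣN²A/ℓ, N = √(Lℓ / (μ₀μᵣA)).
N = √[(49.9)(0.359) / ((4π×10⁻⁷)(3090)×1.440×10^-3)] = √(3.204×10^6) ≈ 1789.9.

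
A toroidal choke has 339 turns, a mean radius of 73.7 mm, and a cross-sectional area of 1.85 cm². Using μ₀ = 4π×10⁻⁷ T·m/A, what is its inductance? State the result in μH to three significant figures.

For a thin toroid, L = μ₀N²A/(2πR).
L = (4π×10⁻⁷)(339)²(1.850×10^-4) / (2π×7.370×10^-2 m) = 5.769×10^-5 H.

L ≈ 57.7 μH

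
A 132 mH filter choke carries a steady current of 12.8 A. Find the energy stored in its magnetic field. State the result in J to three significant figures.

Stored magnetic energy: U = ½LI².
U = ½(0.132 H)(12.8 A)² = 10.81 J.

U ≈ 10.8 J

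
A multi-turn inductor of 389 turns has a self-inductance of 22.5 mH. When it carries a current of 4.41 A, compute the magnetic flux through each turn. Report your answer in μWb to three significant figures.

Φ_B ≈ 255 μWb

From L = NΦ_B/I, the flux per turn is Φ_B = LI/N.
Φ_B = (2.250×10^-2 H)(4.41 A)/389 = 2.551×10^-4 Wb.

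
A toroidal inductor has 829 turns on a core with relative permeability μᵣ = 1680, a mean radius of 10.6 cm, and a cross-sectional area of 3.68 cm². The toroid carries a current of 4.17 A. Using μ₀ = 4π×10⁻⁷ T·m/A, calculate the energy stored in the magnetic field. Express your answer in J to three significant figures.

U ≈ 6.97 J

L = μ₀μᵣN²A/(2πR) = (4π×10⁻⁷)(1680)(829)²(3.680×10^-4)/(2π×0.106) = 0.8017 H.
U = ½LI² = ½(0.8017)(4.17)² = 6.97 J.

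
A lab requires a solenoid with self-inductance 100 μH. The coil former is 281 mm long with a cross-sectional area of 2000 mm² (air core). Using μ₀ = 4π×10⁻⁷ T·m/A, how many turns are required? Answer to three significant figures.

A = 2000 mm² = 2.000×10^-3 m².
From L = μ₀N²A/ℓ, N = √(Lℓ / (μ₀A)).
N = √[(1.000×10^-4)(0.281) / ((4π×10⁻⁷)×2.000×10^-3)] = √(1.118×10^4) ≈ 105.7.

N ≈ 106 turns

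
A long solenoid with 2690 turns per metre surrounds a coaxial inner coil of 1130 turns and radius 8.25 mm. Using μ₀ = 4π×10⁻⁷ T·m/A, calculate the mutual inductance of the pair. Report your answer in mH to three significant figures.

M ≈ 0.817 mH

The outer solenoid produces a uniform field B₁ = μ₀n₁I₁ across the inner coil,
so the flux linkage is N₂Φ = N₂B₁A₂ = μ₀n₁N₂A₂·I₁, giving M = μ₀n₁N₂A₂.
A₂ = πr² = π(8.250×10^-3 m)² = 2.138×10^-4 m².
M = (4π×10⁻⁷)(2690)(1130)(2.138×10^-4) = 8.168×10^-4 H.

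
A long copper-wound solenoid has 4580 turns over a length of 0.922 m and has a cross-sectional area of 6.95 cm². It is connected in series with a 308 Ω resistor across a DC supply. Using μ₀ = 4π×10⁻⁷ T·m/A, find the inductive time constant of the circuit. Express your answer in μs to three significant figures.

τ ≈ 64.5 μs

A = 6.95 cm² = 6.950×10^-4 m².
L = μ₀N²A/ℓ = (4π×10⁻⁷)(4580)²(6.950×10^-4)/(0.922) = 1.987×10^-2 H.
τ = L/R = (1.987×10^-2)/(308) = 6.451×10^-5 s.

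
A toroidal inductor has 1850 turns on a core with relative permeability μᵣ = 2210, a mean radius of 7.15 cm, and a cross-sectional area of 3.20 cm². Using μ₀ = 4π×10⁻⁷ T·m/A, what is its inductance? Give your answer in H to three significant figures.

For a thin toroid, L = μ₀μᵣN²A/(2πR).
L = (4π×10⁻⁷)(2210)(1850)²(3.200×10^-4) / (2π×7.150×10^-2 m) = 6.77 H.

L ≈ 6.77 H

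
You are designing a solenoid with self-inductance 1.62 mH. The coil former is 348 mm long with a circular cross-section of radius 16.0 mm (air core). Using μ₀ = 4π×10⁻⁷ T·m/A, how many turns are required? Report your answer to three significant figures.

A = πr² = π(1.600×10^-2 m)² = 8.042×10^-4 m².
From L = μ₀N²A/ℓ, N = √(Lℓ / (μ₀A)).
N = √[(1.620×10^-3)(0.348) / ((4π×10⁻⁷)×8.042×10^-4)] = √(5.578×10^5) ≈ 746.9.

N ≈ 747 turns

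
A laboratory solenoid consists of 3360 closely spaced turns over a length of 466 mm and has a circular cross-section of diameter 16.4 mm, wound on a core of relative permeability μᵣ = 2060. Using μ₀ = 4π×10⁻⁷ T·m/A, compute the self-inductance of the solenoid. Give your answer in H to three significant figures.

L ≈ 13.2 H

A = π(d/2)² = π(8.200×10^-3 m)² = 2.112×10^-4 m².
For a long solenoid, L = μ₀μᵣN²A/ℓ.
L = (4π×10⁻⁷)(2060)(3360)²(2.112×10^-4)/(0.466 m) = 13.248 H.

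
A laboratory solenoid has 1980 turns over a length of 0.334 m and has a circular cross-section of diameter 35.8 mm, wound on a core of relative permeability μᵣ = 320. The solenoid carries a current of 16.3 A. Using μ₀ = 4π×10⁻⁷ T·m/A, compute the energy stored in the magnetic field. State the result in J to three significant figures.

A = π(d/2)² = π(1.790×10^-2 m)² = 1.007×10^-3 m².
L = μ₀μᵣN²A/ℓ = (4π×10⁻⁷)(320)(1980)²(1.007×10^-3)/(0.334) = 4.751 H.
U = ½LI² = ½(4.751)(16.3)² = 631.2 J.

U ≈ 631 J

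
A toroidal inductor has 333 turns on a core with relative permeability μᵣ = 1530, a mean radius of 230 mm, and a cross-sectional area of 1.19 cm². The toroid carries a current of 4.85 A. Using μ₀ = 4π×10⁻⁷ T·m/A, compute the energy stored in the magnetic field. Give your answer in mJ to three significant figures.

L = μ₀μᵣN²A/(2πR) = (4π×10⁻⁷)(1530)(333)²(1.190×10^-4)/(2π×0.23) = 1.756×10^-2 H.
U = ½LI² = ½(1.756×10^-2)(4.85)² = 0.20648 J.

U ≈ 206 mJ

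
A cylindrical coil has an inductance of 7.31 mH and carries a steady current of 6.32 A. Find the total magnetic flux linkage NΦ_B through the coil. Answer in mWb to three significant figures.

From L = NΦ_B/I, the flux linkage is NΦ_B = LI.
NΦ_B = (7.310×10^-3 H)(6.32 A) = 4.620×10^-2 Wb.

NΦ_B ≈ 46.2 mWb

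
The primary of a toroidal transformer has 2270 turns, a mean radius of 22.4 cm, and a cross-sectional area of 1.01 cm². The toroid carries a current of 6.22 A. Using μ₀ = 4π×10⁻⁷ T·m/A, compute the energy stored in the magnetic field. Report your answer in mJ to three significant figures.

U ≈ 8.99 mJ

L = μ₀N²A/(2πR) = (4π×10⁻⁷)(2270)²(1.010×10^-4)/(2π×0.224) = 4.647×10^-4 H.
U = ½LI² = ½(4.647×10^-4)(6.22)² = 8.989×10^-3 J.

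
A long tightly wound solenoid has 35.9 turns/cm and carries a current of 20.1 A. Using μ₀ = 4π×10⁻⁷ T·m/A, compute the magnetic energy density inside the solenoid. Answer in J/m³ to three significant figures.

u ≈ 3270 J/m³

B = μ₀nI = (4π×10⁻⁷)(3.590×10^3)(20.1) = 9.068×10^-2 T.
u = B²/(2μ₀) = (9.068×10^-2)²/(2×4π×10⁻⁷) = 3.272×10^3 J/m³.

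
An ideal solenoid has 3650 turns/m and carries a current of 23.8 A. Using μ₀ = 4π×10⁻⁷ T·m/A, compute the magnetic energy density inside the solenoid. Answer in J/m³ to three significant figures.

u ≈ 4740 J/m³

B = μ₀nI = (4π×10⁻⁷)(3.650×10^3)(23.8) = 0.1092 T.
u = B²/(2μ₀) = (0.1092)²/(2×4π×10⁻⁷) = 4.742×10^3 J/m³.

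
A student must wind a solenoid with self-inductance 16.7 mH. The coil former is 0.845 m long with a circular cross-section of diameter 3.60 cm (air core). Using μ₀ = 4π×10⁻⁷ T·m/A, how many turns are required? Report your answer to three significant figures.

A = π(d/2)² = π(1.800×10^-2 m)² = 1.018×10^-3 m².
From L = μ₀N²A/ℓ, N = √(Lℓ / (μ₀A)).
N = √[(1.670×10^-2)(0.845) / ((4π×10⁻⁷)×1.018×10^-3)] = √(1.103×10^7) ≈ 3321.5.

N ≈ 3320 turns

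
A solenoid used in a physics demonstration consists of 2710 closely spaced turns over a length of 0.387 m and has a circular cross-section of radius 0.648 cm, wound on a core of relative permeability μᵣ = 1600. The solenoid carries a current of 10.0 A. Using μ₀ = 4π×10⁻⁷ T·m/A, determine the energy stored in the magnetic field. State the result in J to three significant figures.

A = πr² = π(6.480×10^-3 m)² = 1.319×10^-4 m².
L = μ₀μᵣN²A/ℓ = (4π×10⁻⁷)(1600)(2710)²(1.319×10^-4)/(0.387) = 5.033 H.
U = ½LI² = ½(5.033)(10.0)² = 251.7 J.

U ≈ 252 J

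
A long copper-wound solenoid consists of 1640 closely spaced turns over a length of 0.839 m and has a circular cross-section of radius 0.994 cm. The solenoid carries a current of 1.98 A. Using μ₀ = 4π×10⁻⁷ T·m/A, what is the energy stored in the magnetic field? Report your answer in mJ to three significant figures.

U ≈ 2.45 mJ

A = πr² = π(9.940×10^-3 m)² = 3.104×10^-4 m².
L = μ₀N²A/ℓ = (4π×10⁻⁷)(1640)²(3.104×10^-4)/(0.839) = 1.250×10^-3 H.
U = ½LI² = ½(1.250×10^-3)(1.98)² = 2.451×10^-3 J.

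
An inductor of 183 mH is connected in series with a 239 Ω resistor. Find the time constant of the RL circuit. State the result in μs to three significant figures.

τ = L/R = (0.183 H)/(239 Ω) = 7.657×10^-4 s.

τ ≈ 766 μs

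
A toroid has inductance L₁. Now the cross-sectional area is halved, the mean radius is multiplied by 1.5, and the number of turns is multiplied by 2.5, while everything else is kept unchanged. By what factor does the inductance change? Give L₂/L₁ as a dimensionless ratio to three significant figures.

L₂/L₁ = 2.08

For a toroid, L ∝ μᵣN²A/R.
L₂/L₁ = (0.5) × (1.5)^-1 × (2.5)^2 = 2.08.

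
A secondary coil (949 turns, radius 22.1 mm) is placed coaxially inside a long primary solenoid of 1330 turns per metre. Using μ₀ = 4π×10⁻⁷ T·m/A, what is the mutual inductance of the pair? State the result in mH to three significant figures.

The outer solenoid produces a uniform field B₁ = μ₀n₁I₁ across the inner coil,
so the flux linkage is N₂Φ = N₂B₁A₂ = μ₀n₁N₂A₂·I₁, giving M = μ₀n₁N₂A₂.
A₂ = πr² = π(2.210×10^-2 m)² = 1.534×10^-3 m².
M = (4π×10⁻⁷)(1330)(949)(1.534×10^-3) = 2.434×10^-3 H.

M ≈ 2.43 mH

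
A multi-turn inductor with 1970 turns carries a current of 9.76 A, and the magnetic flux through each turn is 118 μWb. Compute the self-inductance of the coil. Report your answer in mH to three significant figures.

Self-inductance is defined by L = NΦ_B/I (flux linkage over current).
L = (1970)(1.180×10^-4 Wb)/(9.76 A) = 2.382×10^-2 H.

L ≈ 23.8 mH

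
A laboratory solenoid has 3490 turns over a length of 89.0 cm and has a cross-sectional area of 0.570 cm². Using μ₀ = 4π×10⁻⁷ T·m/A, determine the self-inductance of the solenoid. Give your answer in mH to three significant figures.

A = 0.570 cm² = 5.700×10^-5 m².
For a long solenoid, L = μ₀N²A/ℓ.
L = (4π×10⁻⁷)(3490)²(5.700×10^-5)/(0.89 m) = 9.803×10^-4 H.

L ≈ 0.980 mH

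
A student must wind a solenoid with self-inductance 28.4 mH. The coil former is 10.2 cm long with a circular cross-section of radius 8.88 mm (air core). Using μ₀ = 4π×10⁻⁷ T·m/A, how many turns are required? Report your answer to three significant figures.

A = πr² = π(8.880×10^-3 m)² = 2.477×10^-4 m².
From L = μ₀N²A/ℓ, N = √(Lℓ / (μ₀A)).
N = √[(2.840×10^-2)(0.102) / ((4π×10⁻⁷)×2.477×10^-4)] = √(9.305×10^6) ≈ 3050.5.

N ≈ 3050 turns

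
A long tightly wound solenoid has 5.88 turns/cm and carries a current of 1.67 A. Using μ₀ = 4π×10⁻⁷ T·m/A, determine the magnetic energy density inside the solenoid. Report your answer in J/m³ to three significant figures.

u ≈ 0.606 J/m³

B = μ₀nI = (4π×10⁻⁷)(588)(1.67) = 1.234×10^-3 T.
u = B²/(2μ₀) = (1.234×10^-3)²/(2×4π×10⁻⁷) = 0.6059 J/m³.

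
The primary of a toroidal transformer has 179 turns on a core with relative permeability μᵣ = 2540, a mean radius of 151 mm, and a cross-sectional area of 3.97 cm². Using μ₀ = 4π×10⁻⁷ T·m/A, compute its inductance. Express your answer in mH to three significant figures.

For a thin toroid, L = μ₀μᵣN²A/(2πR).
L = (4π×10⁻⁷)(2540)(179)²(3.970×10^-4) / (2π×0.151 m) = 4.279×10^-2 H.

L ≈ 42.8 mH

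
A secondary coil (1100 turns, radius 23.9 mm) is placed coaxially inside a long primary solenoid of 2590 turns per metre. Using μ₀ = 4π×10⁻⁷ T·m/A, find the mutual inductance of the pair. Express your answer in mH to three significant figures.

M ≈ 6.42 mH

The outer solenoid produces a uniform field B₁ = μ₀n₁I₁ across the inner coil,
so the flux linkage is N₂Φ = N₂B₁A₂ = μ₀n₁N₂A₂·I₁, giving M = μ₀n₁N₂A₂.
A₂ = πr² = π(2.390×10^-2 m)² = 1.7945×10^-3 m².
M = (4π×10⁻⁷)(2590)(1100)(1.7945×10^-3) = 6.4246×10^-3 H.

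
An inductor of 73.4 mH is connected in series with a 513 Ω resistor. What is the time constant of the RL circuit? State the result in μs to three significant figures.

τ = L/R = (7.340×10^-2 H)/(513 Ω) = 1.431×10^-4 s.

τ ≈ 143 μs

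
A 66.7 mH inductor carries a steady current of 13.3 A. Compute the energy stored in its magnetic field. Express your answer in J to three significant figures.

Stored magnetic energy: U = ½LI².
U = ½(6.670×10^-2 H)(13.3 A)² = 5.899 J.

U ≈ 5.90 J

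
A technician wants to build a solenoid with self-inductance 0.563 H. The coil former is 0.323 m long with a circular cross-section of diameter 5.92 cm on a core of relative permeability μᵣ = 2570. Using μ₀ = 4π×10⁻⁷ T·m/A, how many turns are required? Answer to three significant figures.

N ≈ 143 turns

A = π(d/2)² = π(2.960×10^-2 m)² = 2.753×10^-3 m².
From L = μ₀μᵣN²A/ℓ, N = √(Lℓ / (μ₀μᵣA)).
N = √[(0.563)(0.323) / ((4π×10⁻⁷)(2570)×2.753×10^-3)] = √(2.046×10^4) ≈ 143.0.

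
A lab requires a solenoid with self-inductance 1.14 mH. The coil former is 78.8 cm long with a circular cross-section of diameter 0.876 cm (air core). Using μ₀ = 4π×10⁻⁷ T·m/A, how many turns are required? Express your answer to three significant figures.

A = π(d/2)² = π(4.380×10^-3 m)² = 6.027×10^-5 m².
From L = μ₀N²A/ℓ, N = √(Lℓ / (μ₀A)).
N = √[(1.140×10^-3)(0.788) / ((4π×10⁻⁷)×6.027×10^-5)] = √(1.186×10^7) ≈ 3444.0.

N ≈ 3440 turns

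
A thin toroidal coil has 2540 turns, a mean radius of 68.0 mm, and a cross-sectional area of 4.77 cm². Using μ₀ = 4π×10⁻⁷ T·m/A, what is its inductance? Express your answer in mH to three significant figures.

For a thin toroid, L = μ₀N²A/(2πR).
L = (4π×10⁻⁷)(2540)²(4.770×10^-4) / (2π×6.800×10^-2 m) = 9.051×10^-3 H.

L ≈ 9.05 mH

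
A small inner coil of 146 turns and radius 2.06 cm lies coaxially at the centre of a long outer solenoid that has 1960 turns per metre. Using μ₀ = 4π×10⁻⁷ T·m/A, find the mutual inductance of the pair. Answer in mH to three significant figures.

The outer solenoid produces a uniform field B₁ = μ₀n₁I₁ across the inner coil,
so the flux linkage is N₂Φ = N₂B₁A₂ = μ₀n₁N₂A₂·I₁, giving M = μ₀n₁N₂A₂.
A₂ = πr² = π(2.060×10^-2 m)² = 1.333×10^-3 m².
M = (4π×10⁻⁷)(1960)(146)(1.333×10^-3) = 4.794×10^-4 H.

M ≈ 0.479 mH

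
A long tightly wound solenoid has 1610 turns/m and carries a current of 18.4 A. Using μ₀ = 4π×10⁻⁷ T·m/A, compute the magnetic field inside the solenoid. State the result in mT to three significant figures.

Inside a long solenoid, B = μ₀nI.
B = (4π×10⁻⁷)(1.610×10^3 m⁻¹)(18.4 A) = 3.723×10^-2 T.

B ≈ 37.2 mT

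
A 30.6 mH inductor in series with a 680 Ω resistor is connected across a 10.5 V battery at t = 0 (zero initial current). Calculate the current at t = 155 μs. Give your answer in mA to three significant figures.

I ≈ 14.9 mA

τ = L/R = 3.060×10^-2/680 = 4.500×10^-5 s; final current I_∞ = ε/R = 10.5/680 = 1.544×10^-2 A.
I(t) = I_∞(1 − e^(−t/τ)) with t/τ = 3.444.
I = (1.544×10^-2)(1 − e^(−3.444)) = 1.4948×10^-2 A.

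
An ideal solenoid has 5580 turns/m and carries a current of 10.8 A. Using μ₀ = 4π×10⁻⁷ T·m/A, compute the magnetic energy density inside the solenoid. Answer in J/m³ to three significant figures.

B = μ₀nI = (4π×10⁻⁷)(5.580×10^3)(10.8) = 7.573×10^-2 T.
u = B²/(2μ₀) = (7.573×10^-2)²/(2×4π×10⁻⁷) = 2.282×10^3 J/m³.

u ≈ 2280 J/m³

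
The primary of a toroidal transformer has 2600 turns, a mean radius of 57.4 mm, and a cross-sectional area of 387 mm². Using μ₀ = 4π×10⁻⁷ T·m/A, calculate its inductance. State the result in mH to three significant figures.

L ≈ 9.12 mH

For a thin toroid, L = μ₀N²A/(2πR).
L = (4π×10⁻⁷)(2600)²(3.870×10^-4) / (2π×5.740×10^-2 m) = 9.115×10^-3 H.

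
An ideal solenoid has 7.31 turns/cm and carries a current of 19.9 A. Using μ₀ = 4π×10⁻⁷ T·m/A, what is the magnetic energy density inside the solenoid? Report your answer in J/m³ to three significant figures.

B = μ₀nI = (4π×10⁻⁷)(731)(19.9) = 1.828×10^-2 T.
u = B²/(2μ₀) = (1.828×10^-2)²/(2×4π×10⁻⁷) = 133 J/m³.

u ≈ 133 J/m³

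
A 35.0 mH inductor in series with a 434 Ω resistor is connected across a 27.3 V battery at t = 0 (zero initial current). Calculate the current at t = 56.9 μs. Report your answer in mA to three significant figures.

I ≈ 31.8 mA

τ = L/R = 3.500×10^-2/434 = 8.0645×10^-5 s; final current I_∞ = ε/R = 27.3/434 = 6.290×10^-2 A.
I(t) = I_∞(1 − e^(−t/τ)) with t/τ = 0.706.
I = (6.290×10^-2)(1 − e^(−0.706)) = 3.184×10^-2 A.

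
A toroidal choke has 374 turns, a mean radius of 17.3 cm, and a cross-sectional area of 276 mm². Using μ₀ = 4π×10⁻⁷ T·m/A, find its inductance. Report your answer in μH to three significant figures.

L ≈ 44.6 μH

For a thin toroid, L = μ₀N²A/(2πR).
L = (4π×10⁻⁷)(374)²(2.760×10^-4) / (2π×0.173 m) = 4.463×10^-5 H.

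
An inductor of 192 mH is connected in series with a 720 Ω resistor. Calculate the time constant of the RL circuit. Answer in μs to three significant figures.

τ ≈ 267 μs

τ = L/R = (0.192 H)/(720 Ω) = 2.667×10^-4 s.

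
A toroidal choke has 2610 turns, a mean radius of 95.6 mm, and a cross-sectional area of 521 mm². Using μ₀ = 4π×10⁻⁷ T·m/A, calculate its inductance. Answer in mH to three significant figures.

L ≈ 7.42 mH

For a thin toroid, L = μ₀N²A/(2πR).
L = (4π×10⁻⁷)(2610)²(5.210×10^-4) / (2π×9.560×10^-2 m) = 7.4249×10^-3 H.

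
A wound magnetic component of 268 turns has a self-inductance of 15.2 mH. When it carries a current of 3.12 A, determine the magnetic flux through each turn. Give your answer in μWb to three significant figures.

From L = NΦ_B/I, the flux per turn is Φ_B = LI/N.
Φ_B = (1.520×10^-2 H)(3.12 A)/268 = 1.770×10^-4 Wb.

Φ_B ≈ 177 μWb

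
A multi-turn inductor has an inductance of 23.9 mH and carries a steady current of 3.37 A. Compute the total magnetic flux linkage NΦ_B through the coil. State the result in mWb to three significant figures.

NΦ_B ≈ 80.5 mWb

From L = NΦ_B/I, the flux linkage is NΦ_B = LI.
NΦ_B = (2.390×10^-2 H)(3.37 A) = 8.054×10^-2 Wb.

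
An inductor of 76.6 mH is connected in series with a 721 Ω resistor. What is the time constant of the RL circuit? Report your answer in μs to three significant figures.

τ = L/R = (7.660×10^-2 H)/(721 Ω) = 1.062×10^-4 s.

τ ≈ 106 μs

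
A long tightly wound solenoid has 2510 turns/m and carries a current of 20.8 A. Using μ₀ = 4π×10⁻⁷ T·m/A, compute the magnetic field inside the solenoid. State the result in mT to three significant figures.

Inside a long solenoid, B = μ₀nI.
B = (4π×10⁻⁷)(2.510×10^3 m⁻¹)(20.8 A) = 6.561×10^-2 T.

B ≈ 65.6 mT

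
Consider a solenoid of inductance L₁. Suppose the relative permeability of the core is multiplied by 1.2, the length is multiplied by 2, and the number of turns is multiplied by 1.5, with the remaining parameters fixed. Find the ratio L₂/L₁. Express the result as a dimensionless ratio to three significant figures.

L₂/L₁ = 1.35

For a solenoid, L ∝ μᵣN²A/ℓ.
L₂/L₁ = (1.2) × (2)^-1 × (1.5)^2 = 1.35.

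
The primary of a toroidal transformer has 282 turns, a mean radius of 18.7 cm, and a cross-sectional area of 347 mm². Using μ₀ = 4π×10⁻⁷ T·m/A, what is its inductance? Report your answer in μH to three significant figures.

For a thin toroid, L = μ₀N²A/(2πR).
L = (4π×10⁻⁷)(282)²(3.470×10^-4) / (2π×0.187 m) = 2.951×10^-5 H.

L ≈ 29.5 μH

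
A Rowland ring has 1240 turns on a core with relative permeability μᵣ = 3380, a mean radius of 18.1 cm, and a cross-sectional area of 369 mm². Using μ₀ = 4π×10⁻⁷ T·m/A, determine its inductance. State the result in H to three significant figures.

For a thin toroid, L = μ₀μᵣN²A/(2πR).
L = (4π×10⁻⁷)(3380)(1240)²(3.690×10^-4) / (2π×0.181 m) = 2.119 H.

L ≈ 2.12 H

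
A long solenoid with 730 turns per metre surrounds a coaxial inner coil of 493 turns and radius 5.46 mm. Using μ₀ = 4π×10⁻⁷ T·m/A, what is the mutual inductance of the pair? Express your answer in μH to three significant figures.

M ≈ 42.4 μH

The outer solenoid produces a uniform field B₁ = μ₀n₁I₁ across the inner coil,
so the flux linkage is N₂Φ = N₂B₁A₂ = μ₀n₁N₂A₂·I₁, giving M = μ₀n₁N₂A₂.
A₂ = πr² = π(5.460×10^-3 m)² = 9.366×10^-5 m².
M = (4π×10⁻⁷)(730)(493)(9.366×10^-5) = 4.236×10^-5 H.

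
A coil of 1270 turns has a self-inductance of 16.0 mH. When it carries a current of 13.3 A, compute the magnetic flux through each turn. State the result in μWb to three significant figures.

From L = NΦ_B/I, the flux per turn is Φ_B = LI/N.
Φ_B = (1.600×10^-2 H)(13.3 A)/1270 = 1.676×10^-4 Wb.

Φ_B ≈ 168 μWb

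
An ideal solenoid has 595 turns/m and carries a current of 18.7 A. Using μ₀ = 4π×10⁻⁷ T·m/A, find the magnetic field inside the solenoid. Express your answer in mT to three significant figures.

B ≈ 14.0 mT

Inside a long solenoid, B = μ₀nI.
B = (4π×10⁻⁷)(595 m⁻¹)(18.7 A) = 1.398×10^-2 T.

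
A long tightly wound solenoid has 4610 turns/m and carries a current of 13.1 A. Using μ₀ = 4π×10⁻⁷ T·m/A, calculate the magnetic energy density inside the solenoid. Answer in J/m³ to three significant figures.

u ≈ 2290 J/m³

B = μ₀nI = (4π×10⁻⁷)(4.610×10^3)(13.1) = 7.589×10^-2 T.
u = B²/(2μ₀) = (7.589×10^-2)²/(2×4π×10⁻⁷) = 2.292×10^3 J/m³.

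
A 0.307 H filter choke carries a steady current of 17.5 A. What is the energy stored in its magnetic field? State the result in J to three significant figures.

Stored magnetic energy: U = ½LI².
U = ½(0.307 H)(17.5 A)² = 47.01 J.

U ≈ 47.0 J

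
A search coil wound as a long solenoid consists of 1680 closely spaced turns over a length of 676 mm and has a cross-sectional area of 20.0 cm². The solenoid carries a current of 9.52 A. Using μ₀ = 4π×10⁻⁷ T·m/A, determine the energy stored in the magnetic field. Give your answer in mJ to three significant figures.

A = 20.0 cm² = 2.000×10^-3 m².
L = μ₀N²A/ℓ = (4π×10⁻⁷)(1680)²(2.000×10^-3)/(0.676) = 1.049×10^-2 H.
U = ½LI² = ½(1.049×10^-2)(9.52)² = 0.4755 J.

U ≈ 476 mJ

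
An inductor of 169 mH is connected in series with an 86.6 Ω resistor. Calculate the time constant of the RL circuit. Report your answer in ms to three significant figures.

τ = L/R = (0.169 H)/(86.6 Ω) = 1.952×10^-3 s.

τ ≈ 1.95 ms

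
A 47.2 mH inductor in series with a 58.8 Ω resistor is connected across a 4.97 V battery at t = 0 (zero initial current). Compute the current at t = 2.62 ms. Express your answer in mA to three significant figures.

τ = L/R = 4.720×10^-2/58.8 = 8.027×10^-4 s; final current I_∞ = ε/R = 4.97/58.8 = 8.452×10^-2 A.
I(t) = I_∞(1 − e^(−t/τ)) with t/τ = 3.264.
I = (8.452×10^-2)(1 − e^(−3.264)) = 8.129×10^-2 A.

I ≈ 81.3 mA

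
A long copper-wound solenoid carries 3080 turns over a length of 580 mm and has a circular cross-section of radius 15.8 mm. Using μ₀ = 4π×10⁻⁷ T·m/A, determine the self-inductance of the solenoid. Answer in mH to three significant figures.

L ≈ 16.1 mH

A = πr² = π(1.580×10^-2 m)² = 7.843×10^-4 m².
For a long solenoid, L = μ₀N²A/ℓ.
L = (4π×10⁻⁷)(3080)²(7.843×10^-4)/(0.58 m) = 1.612×10^-2 H.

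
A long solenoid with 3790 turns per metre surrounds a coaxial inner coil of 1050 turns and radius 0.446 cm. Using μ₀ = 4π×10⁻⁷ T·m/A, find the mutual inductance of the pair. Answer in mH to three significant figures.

The outer solenoid produces a uniform field B₁ = μ₀n₁I₁ across the inner coil,
so the flux linkage is N₂Φ = N₂B₁A₂ = μ₀n₁N₂A₂·I₁, giving M = μ₀n₁N₂A₂.
A₂ = πr² = π(4.460×10^-3 m)² = 6.249×10^-5 m².
M = (4π×10⁻⁷)(3790)(1050)(6.249×10^-5) = 3.125×10^-4 H.

M ≈ 0.313 mH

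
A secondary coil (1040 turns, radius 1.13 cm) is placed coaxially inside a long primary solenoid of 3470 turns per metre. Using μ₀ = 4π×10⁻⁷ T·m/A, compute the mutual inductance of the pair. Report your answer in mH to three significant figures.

The outer solenoid produces a uniform field B₁ = μ₀n₁I₁ across the inner coil,
so the flux linkage is N₂Φ = N₂B₁A₂ = μ₀n₁N₂A₂·I₁, giving M = μ₀n₁N₂A₂.
A₂ = πr² = π(1.130×10^-2 m)² = 4.011×10^-4 m².
M = (4π×10⁻⁷)(3470)(1040)(4.011×10^-4) = 1.819×10^-3 H.

M ≈ 1.82 mH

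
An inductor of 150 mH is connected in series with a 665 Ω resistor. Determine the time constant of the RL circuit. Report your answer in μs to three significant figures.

τ ≈ 226 μs

τ = L/R = (0.15 H)/(665 Ω) = 2.256×10^-4 s.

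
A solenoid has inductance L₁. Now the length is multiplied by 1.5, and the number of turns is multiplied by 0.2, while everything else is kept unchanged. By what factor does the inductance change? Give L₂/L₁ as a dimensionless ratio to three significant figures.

For a solenoid, L ∝ μᵣN²A/ℓ.
L₂/L₁ = (1.5)^-1 × (0.2)^2 = 0.0267.

L₂/L₁ = 0.0267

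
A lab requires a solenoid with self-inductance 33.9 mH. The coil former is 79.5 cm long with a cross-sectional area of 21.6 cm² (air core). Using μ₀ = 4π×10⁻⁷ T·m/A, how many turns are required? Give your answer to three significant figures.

A = 21.6 cm² = 2.160×10^-3 m².
From L = μ₀N²A/ℓ, N = √(Lℓ / (μ₀A)).
N = √[(3.390×10^-2)(0.795) / ((4π×10⁻⁷)×2.160×10^-3)] = √(9.929×10^6) ≈ 3151.0.

N ≈ 3150 turns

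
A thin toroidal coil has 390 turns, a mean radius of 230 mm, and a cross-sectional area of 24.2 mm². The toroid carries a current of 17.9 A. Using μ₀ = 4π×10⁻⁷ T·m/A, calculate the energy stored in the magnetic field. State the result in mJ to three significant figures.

L = μ₀N²A/(2πR) = (4π×10⁻⁷)(390)²(2.420×10^-5)/(2π×0.23) = 3.201×10^-6 H.
U = ½LI² = ½(3.201×10^-6)(17.9)² = 5.128×10^-4 J.

U ≈ 0.513 mJ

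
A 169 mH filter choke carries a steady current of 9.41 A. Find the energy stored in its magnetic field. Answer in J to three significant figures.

Stored magnetic energy: U = ½LI².
U = ½(0.169 H)(9.41 A)² = 7.482 J.

U ≈ 7.48 J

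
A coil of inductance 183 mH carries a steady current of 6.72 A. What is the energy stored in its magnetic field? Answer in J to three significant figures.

U ≈ 4.13 J

Stored magnetic energy: U = ½LI².
U = ½(0.183 H)(6.72 A)² = 4.132 J.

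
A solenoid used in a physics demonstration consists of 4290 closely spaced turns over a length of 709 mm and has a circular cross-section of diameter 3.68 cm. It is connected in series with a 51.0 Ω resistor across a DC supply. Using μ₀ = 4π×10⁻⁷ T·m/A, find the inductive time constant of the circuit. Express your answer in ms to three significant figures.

A = π(d/2)² = π(1.840×10^-2 m)² = 1.064×10^-3 m².
L = μ₀N²A/ℓ = (4π×10⁻⁷)(4290)²(1.064×10^-3)/(0.709) = 3.469×10^-2 H.
τ = L/R = (3.469×10^-2)/(51.0) = 6.803×10^-4 s.

τ ≈ 0.680 ms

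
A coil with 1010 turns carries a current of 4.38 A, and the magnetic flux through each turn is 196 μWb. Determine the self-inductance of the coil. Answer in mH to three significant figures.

Self-inductance is defined by L = NΦ_B/I (flux linkage over current).
L = (1010)(1.960×10^-4 Wb)/(4.38 A) = 4.520×10^-2 H.

L ≈ 45.2 mH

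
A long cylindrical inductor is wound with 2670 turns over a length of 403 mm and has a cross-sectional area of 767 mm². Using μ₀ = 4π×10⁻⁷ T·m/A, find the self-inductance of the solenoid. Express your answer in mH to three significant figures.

A = 767 mm² = 7.670×10^-4 m².
For a long solenoid, L = μ₀N²A/ℓ.
L = (4π×10⁻⁷)(2670)²(7.670×10^-4)/(0.403 m) = 1.70499×10^-2 H.

L ≈ 17.0 mH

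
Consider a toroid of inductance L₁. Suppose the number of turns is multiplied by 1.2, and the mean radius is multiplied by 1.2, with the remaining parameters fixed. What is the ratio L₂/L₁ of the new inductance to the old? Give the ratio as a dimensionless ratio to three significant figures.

For a toroid, L ∝ μᵣN²A/R.
L₂/L₁ = (1.2)^2 × (1.2)^-1 = 1.20.

L₂/L₁ = 1.20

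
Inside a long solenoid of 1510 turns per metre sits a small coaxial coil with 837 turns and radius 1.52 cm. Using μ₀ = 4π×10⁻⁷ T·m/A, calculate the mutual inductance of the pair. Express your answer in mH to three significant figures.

The outer solenoid produces a uniform field B₁ = μ₀n₁I₁ across the inner coil,
so the flux linkage is N₂Φ = N₂B₁A₂ = μ₀n₁N₂A₂·I₁, giving M = μ₀n₁N₂A₂.
A₂ = πr² = π(1.520×10^-2 m)² = 7.258×10^-4 m².
M = (4π×10⁻⁷)(1510)(837)(7.258×10^-4) = 1.153×10^-3 H.

M ≈ 1.15 mH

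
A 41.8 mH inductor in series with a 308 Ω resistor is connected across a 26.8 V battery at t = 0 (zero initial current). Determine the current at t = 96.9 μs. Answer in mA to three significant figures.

τ = L/R = 4.180×10^-2/308 = 1.357×10^-4 s; final current I_∞ = ε/R = 26.8/308 = 8.701×10^-2 A.
I(t) = I_∞(1 − e^(−t/τ)) with t/τ = 0.714.
I = (8.701×10^-2)(1 − e^(−0.714)) = 4.440×10^-2 A.

I ≈ 44.4 mA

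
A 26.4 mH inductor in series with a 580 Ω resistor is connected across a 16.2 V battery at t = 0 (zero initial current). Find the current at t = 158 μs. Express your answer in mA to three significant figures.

I ≈ 27.1 mA

τ = L/R = 2.640×10^-2/580 = 4.552×10^-5 s; final current I_∞ = ε/R = 16.2/580 = 2.793×10^-2 A.
I(t) = I_∞(1 − e^(−t/τ)) with t/τ = 3.471.
I = (2.793×10^-2)(1 − e^(−3.471)) = 2.706×10^-2 A.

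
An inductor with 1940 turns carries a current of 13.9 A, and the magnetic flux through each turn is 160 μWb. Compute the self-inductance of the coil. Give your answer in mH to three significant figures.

L ≈ 22.3 mH

Self-inductance is defined by L = NΦ_B/I (flux linkage over current).
L = (1940)(1.600×10^-4 Wb)/(13.9 A) = 2.233×10^-2 H.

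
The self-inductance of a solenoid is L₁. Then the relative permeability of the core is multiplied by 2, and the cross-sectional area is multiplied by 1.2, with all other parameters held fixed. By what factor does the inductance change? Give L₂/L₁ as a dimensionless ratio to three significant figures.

L₂/L₁ = 2.40

For a solenoid, L ∝ μᵣN²A/ℓ.
L₂/L₁ = (2) × (1.2) = 2.40.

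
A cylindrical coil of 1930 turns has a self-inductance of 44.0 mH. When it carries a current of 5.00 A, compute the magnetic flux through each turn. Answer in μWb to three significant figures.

From L = NΦ_B/I, the flux per turn is Φ_B = LI/N.
Φ_B = (4.400×10^-2 H)(5.00 A)/1930 = 1.140×10^-4 Wb.

Φ_B ≈ 114 μWb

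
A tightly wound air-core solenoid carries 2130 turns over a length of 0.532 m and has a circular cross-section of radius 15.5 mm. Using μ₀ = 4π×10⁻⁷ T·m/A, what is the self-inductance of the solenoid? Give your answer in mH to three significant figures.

L ≈ 8.09 mH

A = πr² = π(1.550×10^-2 m)² = 7.548×10^-4 m².
For a long solenoid, L = μ₀N²A/ℓ.
L = (4π×10⁻⁷)(2130)²(7.548×10^-4)/(0.532 m) = 8.089×10^-3 H.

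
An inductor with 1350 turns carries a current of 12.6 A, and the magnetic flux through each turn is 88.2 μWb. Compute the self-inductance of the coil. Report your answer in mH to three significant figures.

L ≈ 9.45 mH

Self-inductance is defined by L = NΦ_B/I (flux linkage over current).
L = (1350)(8.820×10^-5 Wb)/(12.6 A) = 9.450×10^-3 H.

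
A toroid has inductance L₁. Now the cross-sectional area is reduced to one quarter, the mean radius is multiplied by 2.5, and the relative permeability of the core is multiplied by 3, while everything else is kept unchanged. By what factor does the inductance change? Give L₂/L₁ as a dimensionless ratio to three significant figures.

L₂/L₁ = 0.300

For a toroid, L ∝ μᵣN²A/R.
L₂/L₁ = (0.25) × (2.5)^-1 × (3) = 0.300.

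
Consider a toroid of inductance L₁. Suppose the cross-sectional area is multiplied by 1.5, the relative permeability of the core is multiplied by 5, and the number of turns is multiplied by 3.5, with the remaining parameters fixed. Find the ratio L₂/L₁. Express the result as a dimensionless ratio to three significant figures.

For a toroid, L ∝ μᵣN²A/R.
L₂/L₁ = (1.5) × (5) × (3.5)^2 = 91.9.

L₂/L₁ = 91.9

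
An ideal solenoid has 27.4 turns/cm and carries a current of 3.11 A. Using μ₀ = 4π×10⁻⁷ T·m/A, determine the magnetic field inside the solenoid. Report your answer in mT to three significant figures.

Inside a long solenoid, B = μ₀nI.
B = (4π×10⁻⁷)(2.740×10^3 m⁻¹)(3.11 A) = 1.071×10^-2 T.

B ≈ 10.7 mT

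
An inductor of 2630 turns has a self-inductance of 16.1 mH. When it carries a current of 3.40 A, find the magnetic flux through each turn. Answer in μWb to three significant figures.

From L = NΦ_B/I, the flux per turn is Φ_B = LI/N.
Φ_B = (1.610×10^-2 H)(3.40 A)/2630 = 2.081×10^-5 Wb.

Φ_B ≈ 20.8 μWb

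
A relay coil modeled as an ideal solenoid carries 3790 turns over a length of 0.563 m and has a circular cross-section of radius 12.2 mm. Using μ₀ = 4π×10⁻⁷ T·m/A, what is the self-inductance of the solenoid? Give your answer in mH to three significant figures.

A = πr² = π(1.220×10^-2 m)² = 4.676×10^-4 m².
For a long solenoid, L = μ₀N²A/ℓ.
L = (4π×10⁻⁷)(3790)²(4.676×10^-4)/(0.563 m) = 1.499×10^-2 H.

L ≈ 15.0 mH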